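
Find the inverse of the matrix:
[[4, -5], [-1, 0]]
[[0, -1], [-1/5, -4/5]]

For [[a,b],[c,d]], inverse = (1/det)·[[d,-b],[-c,a]]
det = 4·0 - -5·-1 = -5
Inverse = (1/-5)·[[0, 5], [1, 4]]
        = [[0, -1], [-1/5, -4/5]]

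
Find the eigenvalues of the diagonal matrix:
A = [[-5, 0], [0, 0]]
λ₁ = -5, λ₂ = 0

The characteristic polynomial of A is det(A - λI) = (-5 - λ)(0 - λ) = 0.
The roots are λ = -5 and λ = 0, so the eigenvalues are the diagonal entries.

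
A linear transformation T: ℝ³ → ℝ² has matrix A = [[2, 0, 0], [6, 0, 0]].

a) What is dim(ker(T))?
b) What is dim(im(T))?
dim(ker) = 2, dim(im) = 1

Observe that row 2 = 3 × row 1 (so the rows are linearly dependent).
Thus rank(A) = 1 (only one linearly independent row).
dim(im(T)) = rank(A) = 1.
By the rank-nullity theorem applied to T: ℝ³ → ℝ², rank(A) + nullity(A) = 3 (the domain dimension), so dim(ker(T)) = 3 - 1 = 2.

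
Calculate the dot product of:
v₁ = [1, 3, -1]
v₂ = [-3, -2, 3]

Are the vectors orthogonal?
-12, No

The dot product is the sum of products of corresponding components.
v₁·v₂ = (1)*(-3) + (3)*(-2) + (-1)*(3) = -3 - 6 - 3 = -12.
Two vectors are orthogonal iff their dot product is 0; here the dot product is -12, so the vectors are not orthogonal.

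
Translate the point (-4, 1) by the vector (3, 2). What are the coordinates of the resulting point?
(-1, 3)

Translation by (3, 2):
x' = -4 + 3 = -1
y' = 1 + 2 = 3
Homogeneous matrix: [[1, 0, 3], [0, 1, 2], [0, 0, 1]]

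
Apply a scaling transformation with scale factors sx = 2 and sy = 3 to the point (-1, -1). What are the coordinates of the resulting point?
(-2, -3)

Scaling matrix:
[[2, 0], [0, 3]]
Result: (-1 × 2, -1 × 3) = (-2, -3)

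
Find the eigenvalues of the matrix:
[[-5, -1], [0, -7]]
λ = -7 and λ = -5

Characteristic equation: det(A - λI) = 0
λ² - (trace)λ + (det) = 0
λ² - (-12)λ + (35) = 0
λ² + 12λ + 35 = 0
Solving: λ = -7, -5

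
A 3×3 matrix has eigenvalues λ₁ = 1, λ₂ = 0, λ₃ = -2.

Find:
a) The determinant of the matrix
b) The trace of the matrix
det = 0, trace = -1

Two standard eigenvalue identities:
- det(A) equals the product of the eigenvalues (counted with multiplicity).
- trace(A) equals the sum of the eigenvalues.
det(A) = (1)*(0)*(-2) = 0.
trace(A) = 1 + 0 - 2 = -1.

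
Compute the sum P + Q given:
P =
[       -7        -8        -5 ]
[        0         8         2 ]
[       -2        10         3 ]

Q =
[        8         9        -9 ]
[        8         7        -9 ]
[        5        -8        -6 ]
P + Q =
[        1         1       -14 ]
[        8        15        -7 ]
[        3         2        -3 ]

Matrix addition is elementwise: (P+Q)[i][j] = P[i][j] + Q[i][j].
  (P+Q)[0][0] = (-7) + (8) = 1
  (P+Q)[0][1] = (-8) + (9) = 1
  (P+Q)[0][2] = (-5) + (-9) = -14
  (P+Q)[1][0] = (0) + (8) = 8
  (P+Q)[1][1] = (8) + (7) = 15
  (P+Q)[1][2] = (2) + (-9) = -7
  (P+Q)[2][0] = (-2) + (5) = 3
  (P+Q)[2][1] = (10) + (-8) = 2
  (P+Q)[2][2] = (3) + (-6) = -3
P + Q =
[        1         1       -14 ]
[        8        15        -7 ]
[        3         2        -3 ]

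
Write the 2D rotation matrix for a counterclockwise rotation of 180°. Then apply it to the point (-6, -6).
R = [[-1, 0], [0, -1]]; R·(-6, -6) = (6, 6)

Rotation matrix formula: R(θ) = [[cos θ, -sin θ], [sin θ, cos θ]]
For θ = 180°:
cos(180°) = -1
sin(180°) = 0
R = [[-1, 0], [0, -1]]
Apply to (-6, -6): [-1·-6 + (0)·-6, 0·-6 + -1·-6] = (6, 6)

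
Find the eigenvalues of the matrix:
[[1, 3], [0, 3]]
λ = 1 and λ = 3

Characteristic equation: det(A - λI) = 0
λ² - (trace)λ + (det) = 0
λ² - (4)λ + (3) = 0
λ² - 4λ + 3 = 0
Solving: λ = 1, 3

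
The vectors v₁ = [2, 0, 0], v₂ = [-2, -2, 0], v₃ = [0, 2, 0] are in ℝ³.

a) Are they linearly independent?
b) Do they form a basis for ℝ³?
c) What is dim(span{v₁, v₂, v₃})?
Not independent, not a basis, dim(span) = 2

Check whether v₃ can be written as a linear combination of v₁ and v₂.
v₃ = (-1)·v₁ + (-1)·v₂ = [0, 2, 0], so the three vectors are linearly dependent.
Thus they do not form a basis for ℝ³, and dim(span{v₁, v₂, v₃}) = 2 (spanned by v₁ and v₂).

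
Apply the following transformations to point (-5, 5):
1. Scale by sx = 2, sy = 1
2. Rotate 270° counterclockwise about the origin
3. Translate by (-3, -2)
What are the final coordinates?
(2, 8)

Step 1: Scale → (-10, 5)
Step 2: Rotate 270° → (5, 10)
Step 3: Translate → (2, 8)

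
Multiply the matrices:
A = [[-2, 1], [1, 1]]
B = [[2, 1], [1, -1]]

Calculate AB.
[[-3, -3], [3, 0]]

Each entry (i,j) of AB = sum over k of A[i][k]*B[k][j].
(AB)[0][0] = (-2)*(2) + (1)*(1) = -3
(AB)[0][1] = (-2)*(1) + (1)*(-1) = -3
(AB)[1][0] = (1)*(2) + (1)*(1) = 3
(AB)[1][1] = (1)*(1) + (1)*(-1) = 0
AB = [[-3, -3], [3, 0]]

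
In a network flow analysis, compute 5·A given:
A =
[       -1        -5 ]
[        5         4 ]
5A =
[       -5       -25 ]
[       25        20 ]

Scalar multiplication is elementwise: (5A)[i][j] = 5 * A[i][j].
  (5A)[0][0] = 5 * (-1) = -5
  (5A)[0][1] = 5 * (-5) = -25
  (5A)[1][0] = 5 * (5) = 25
  (5A)[1][1] = 5 * (4) = 20
5A =
[       -5       -25 ]
[       25        20 ]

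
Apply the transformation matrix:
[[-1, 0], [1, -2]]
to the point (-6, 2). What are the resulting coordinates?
(6, -10)

Matrix multiplication:
[[-1, 0], [1, -2]] × [-6, 2]ᵀ
= [-1×-6 + 0×2, 1×-6 + -2×2]ᵀ
= [6.0000, -10.0000]ᵀ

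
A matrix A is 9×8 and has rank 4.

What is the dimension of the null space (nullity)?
4

The rank-nullity theorem for an m×n matrix states:
rank(A) + nullity(A) = n (the number of columns).
Here n = 8 and rank(A) = 4, so nullity(A) = 8 - 4 = 4.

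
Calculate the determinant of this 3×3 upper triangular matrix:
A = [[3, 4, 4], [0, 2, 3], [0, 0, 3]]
18

The determinant of a triangular matrix is the product of its diagonal entries (the off-diagonal entries above the diagonal do not affect it).
det(A) = (3) * (2) * (3) = 18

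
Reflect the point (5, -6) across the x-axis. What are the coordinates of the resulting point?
(5, 6)

Reflection across x-axis: (5, -6) → (5, 6)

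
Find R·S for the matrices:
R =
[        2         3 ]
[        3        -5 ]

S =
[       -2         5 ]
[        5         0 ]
RS =
[       11        10 ]
[      -31        15 ]

Matrix multiplication: (RS)[i][j] = sum over k of R[i][k] * S[k][j].
  (RS)[0][0] = (2)*(-2) + (3)*(5) = 11
  (RS)[0][1] = (2)*(5) + (3)*(0) = 10
  (RS)[1][0] = (3)*(-2) + (-5)*(5) = -31
  (RS)[1][1] = (3)*(5) + (-5)*(0) = 15
RS =
[       11        10 ]
[      -31        15 ]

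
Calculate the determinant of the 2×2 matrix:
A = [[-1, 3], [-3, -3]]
12

For A = [[a, b], [c, d]], det(A) = a*d - b*c.
det(A) = (-1)*(-3) - (3)*(-3) = 3 - -9 = 12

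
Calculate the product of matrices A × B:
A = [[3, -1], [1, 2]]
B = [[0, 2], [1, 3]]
[[-1, 3], [2, 8]]

Matrix multiplication:
C[0][0] = 3×0 + -1×1 = -1
C[0][1] = 3×2 + -1×3 = 3
C[1][0] = 1×0 + 2×1 = 2
C[1][1] = 1×2 + 2×3 = 8
Result: [[-1, 3], [2, 8]]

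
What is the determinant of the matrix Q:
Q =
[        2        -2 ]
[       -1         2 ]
det(Q) = 2

For a 2×2 matrix [[a, b], [c, d]], det = a*d - b*c.
det(Q) = (2)*(2) - (-2)*(-1) = 4 - 2 = 2.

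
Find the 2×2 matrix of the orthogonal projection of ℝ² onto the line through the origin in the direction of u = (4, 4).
[[1/2, 1/2], [1/2, 1/2]]

The orthogonal projection onto the line spanned by a nonzero vector u = (a, b) has matrix P = (u uᵀ) / (uᵀ u) = (1/(a² + b²)) · [[a², ab], [ab, b²]].
Here u = (4, 4), so a² + b² = 16 + 16 = 32.
P = (1/32) · [[16, 16], [16, 16]] = [[1/2, 1/2], [1/2, 1/2]].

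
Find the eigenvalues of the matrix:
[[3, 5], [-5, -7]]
λ = -2 and λ = -2

Characteristic equation: det(A - λI) = 0
λ² - (trace)λ + (det) = 0
λ² - (-4)λ + (4) = 0
λ² + 4λ + 4 = 0
Solving: λ = -2, -2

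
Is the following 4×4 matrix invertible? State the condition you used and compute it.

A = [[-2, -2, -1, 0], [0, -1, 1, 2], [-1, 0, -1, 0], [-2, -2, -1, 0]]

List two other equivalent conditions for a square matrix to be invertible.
No, not invertible; det(A) = 0 (two rows are equal, so the rows are linearly dependent). Equivalent conditions (failing for this A): rank(A) < 4; Ax = 0 has non-trivial solutions; 0 is an eigenvalue; the columns are linearly dependent.

To check invertibility, compute det(A).
In this matrix, row 0 and the last row are identical, so one row is a scalar multiple of another and the rows are linearly dependent.
A matrix with linearly dependent rows has det = 0 and is not invertible.
Equivalent failed conditions:
- rank(A) < 4.
- Ax = 0 has non-trivial solutions.
- 0 is an eigenvalue.
- The columns are linearly dependent.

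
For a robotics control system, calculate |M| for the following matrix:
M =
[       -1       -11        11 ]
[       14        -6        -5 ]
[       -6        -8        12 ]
det(M) = 2

Expand along row 0 (cofactor expansion): det(M) = a*(e*i - f*h) - b*(d*i - f*g) + c*(d*h - e*g), where the 3×3 is [[a, b, c], [d, e, f], [g, h, i]].
Minor M_00 = (-6)*(12) - (-5)*(-8) = -72 - 40 = -112.
Minor M_01 = (14)*(12) - (-5)*(-6) = 168 - 30 = 138.
Minor M_02 = (14)*(-8) - (-6)*(-6) = -112 - 36 = -148.
det(M) = (-1)*(-112) - (-11)*(138) + (11)*(-148) = 112 + 1518 - 1628 = 2.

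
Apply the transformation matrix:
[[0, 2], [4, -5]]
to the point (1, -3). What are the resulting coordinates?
(-6, 19)

Matrix multiplication:
[[0, 2], [4, -5]] × [1, -3]ᵀ
= [0×1 + 2×-3, 4×1 + -5×-3]ᵀ
= [-6.0000, 19.0000]ᵀ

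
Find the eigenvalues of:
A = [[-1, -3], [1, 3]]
λ = 0, 2

Solve det(A - λI) = 0. For a 2×2 matrix this is λ² - (trace)λ + det = 0.
trace(A) = -1 + 3 = 2.
det(A) = (-1)*(3) - (-3)*(1) = -3 + 3 = 0.
Characteristic equation: λ² - (2)λ + (0) = 0.
Discriminant: (2)² - 4*(0) = 4 - 0 = 4.
Roots: λ = (2 ± √4) / 2 = 0, 2.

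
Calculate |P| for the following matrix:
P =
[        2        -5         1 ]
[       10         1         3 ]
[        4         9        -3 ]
det(P) = -184

Expand along row 0 (cofactor expansion): det(P) = a*(e*i - f*h) - b*(d*i - f*g) + c*(d*h - e*g), where the 3×3 is [[a, b, c], [d, e, f], [g, h, i]].
Minor M_00 = (1)*(-3) - (3)*(9) = -3 - 27 = -30.
Minor M_01 = (10)*(-3) - (3)*(4) = -30 - 12 = -42.
Minor M_02 = (10)*(9) - (1)*(4) = 90 - 4 = 86.
det(P) = (2)*(-30) - (-5)*(-42) + (1)*(86) = -60 - 210 + 86 = -184.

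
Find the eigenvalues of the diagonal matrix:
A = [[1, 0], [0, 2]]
λ₁ = 1, λ₂ = 2

The characteristic polynomial of A is det(A - λI) = (1 - λ)(2 - λ) = 0.
The roots are λ = 1 and λ = 2, so the eigenvalues are the diagonal entries.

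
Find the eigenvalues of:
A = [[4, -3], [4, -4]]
λ = -2, 2

Solve det(A - λI) = 0. For a 2×2 matrix this is λ² - (trace)λ + det = 0.
trace(A) = 4 - 4 = 0.
det(A) = (4)*(-4) - (-3)*(4) = -16 + 12 = -4.
Characteristic equation: λ² - (0)λ + (-4) = 0.
Discriminant: (0)² - 4*(-4) = 0 + 16 = 16.
Roots: λ = (0 ± √16) / 2 = -2, 2.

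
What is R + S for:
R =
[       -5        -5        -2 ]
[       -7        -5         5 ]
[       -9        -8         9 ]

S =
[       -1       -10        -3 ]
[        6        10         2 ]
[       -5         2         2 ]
R + S =
[       -6       -15        -5 ]
[       -1         5         7 ]
[      -14        -6        11 ]

Matrix addition is elementwise: (R+S)[i][j] = R[i][j] + S[i][j].
  (R+S)[0][0] = (-5) + (-1) = -6
  (R+S)[0][1] = (-5) + (-10) = -15
  (R+S)[0][2] = (-2) + (-3) = -5
  (R+S)[1][0] = (-7) + (6) = -1
  (R+S)[1][1] = (-5) + (10) = 5
  (R+S)[1][2] = (5) + (2) = 7
  (R+S)[2][0] = (-9) + (-5) = -14
  (R+S)[2][1] = (-8) + (2) = -6
  (R+S)[2][2] = (9) + (2) = 11
R + S =
[       -6       -15        -5 ]
[       -1         5         7 ]
[      -14        -6        11 ]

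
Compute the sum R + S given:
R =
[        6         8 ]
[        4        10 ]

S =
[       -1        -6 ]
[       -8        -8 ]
R + S =
[        5         2 ]
[       -4         2 ]

Matrix addition is elementwise: (R+S)[i][j] = R[i][j] + S[i][j].
  (R+S)[0][0] = (6) + (-1) = 5
  (R+S)[0][1] = (8) + (-6) = 2
  (R+S)[1][0] = (4) + (-8) = -4
  (R+S)[1][1] = (10) + (-8) = 2
R + S =
[        5         2 ]
[       -4         2 ]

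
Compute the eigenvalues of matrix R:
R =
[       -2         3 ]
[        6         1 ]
λ = -5, 4

Solve det(R - λI) = 0. For a 2×2 matrix the characteristic equation is λ² - (trace)λ + det = 0.
trace(R) = a + d = -2 + 1 = -1.
det(R) = a*d - b*c = (-2)*(1) - (3)*(6) = -2 - 18 = -20.
Characteristic equation: λ² - (-1)λ + (-20) = 0.
Discriminant = (-1)² - 4*(-20) = 1 + 80 = 81.
λ = (-1 ± √81) / 2 = (-1 ± 9) / 2 = -5, 4.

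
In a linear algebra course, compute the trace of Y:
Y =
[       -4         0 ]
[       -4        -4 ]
tr(Y) = -4 - 4 = -8

The trace of a square matrix is the sum of its diagonal entries.
Diagonal entries of Y: Y[0][0] = -4, Y[1][1] = -4.
tr(Y) = -4 - 4 = -8.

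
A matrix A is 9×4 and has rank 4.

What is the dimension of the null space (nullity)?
0

The rank-nullity theorem for an m×n matrix states:
rank(A) + nullity(A) = n (the number of columns).
Here n = 4 and rank(A) = 4, so nullity(A) = 4 - 4 = 0.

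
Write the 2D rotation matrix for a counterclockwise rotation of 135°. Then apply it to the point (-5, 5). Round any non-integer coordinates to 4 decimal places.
R = [[-√2/2, -√2/2], [√2/2, -√2/2]]; R·(-5, 5) = (0.0000, -7.0711)

Rotation matrix formula: R(θ) = [[cos θ, -sin θ], [sin θ, cos θ]]
For θ = 135°:
cos(135°) = -√2/2
sin(135°) = √2/2
R = [[-√2/2, -√2/2], [√2/2, -√2/2]]
Apply to (-5, 5): [-√2/2·-5 + (-√2/2)·5, √2/2·-5 + -√2/2·5] = (0.0000, -7.0711)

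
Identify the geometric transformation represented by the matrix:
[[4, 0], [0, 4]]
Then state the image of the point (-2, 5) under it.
uniform scaling by factor 4; image of (-2, 5) is (-8, 20)

This is a diagonal matrix with equal entries 4, so it scales both axes by the same factor 4.
The matrix [[4, 0], [0, 4]] represents: uniform scaling by factor 4.
Applying it to (-2, 5): [4·-2 + 0·5, 0·-2 + 4·5] = (-8, 20).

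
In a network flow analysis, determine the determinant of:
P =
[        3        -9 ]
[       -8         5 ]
det(P) = -57

For a 2×2 matrix [[a, b], [c, d]], det = a*d - b*c.
det(P) = (3)*(5) - (-9)*(-8) = 15 - 72 = -57.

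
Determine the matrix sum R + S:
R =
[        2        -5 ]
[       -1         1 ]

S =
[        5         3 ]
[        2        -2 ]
R + S =
[        7        -2 ]
[        1        -1 ]

Matrix addition is elementwise: (R+S)[i][j] = R[i][j] + S[i][j].
  (R+S)[0][0] = (2) + (5) = 7
  (R+S)[0][1] = (-5) + (3) = -2
  (R+S)[1][0] = (-1) + (2) = 1
  (R+S)[1][1] = (1) + (-2) = -1
R + S =
[        7        -2 ]
[        1        -1 ]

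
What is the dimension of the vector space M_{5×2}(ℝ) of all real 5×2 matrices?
Dimension = 10

A real 5×2 matrix is determined by its 5·2 = 10 independent entries.
A standard basis is {E_ij : 1 ≤ i ≤ 5, 1 ≤ j ≤ 2}, where E_ij has a 1 in position (i, j) and 0 elsewhere — there are 10 such matrices, and they are linearly independent and span M_{5×2}(ℝ).
Therefore dim(M_{5×2}(ℝ)) = 10.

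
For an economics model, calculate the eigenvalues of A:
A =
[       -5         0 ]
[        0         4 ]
λ = -5, 4

Solve det(A - λI) = 0. For a 2×2 matrix the characteristic equation is λ² - (trace)λ + det = 0.
trace(A) = a + d = -5 + 4 = -1.
det(A) = a*d - b*c = (-5)*(4) - (0)*(0) = -20 - 0 = -20.
Characteristic equation: λ² - (-1)λ + (-20) = 0.
Discriminant = (-1)² - 4*(-20) = 1 + 80 = 81.
λ = (-1 ± √81) / 2 = (-1 ± 9) / 2 = -5, 4.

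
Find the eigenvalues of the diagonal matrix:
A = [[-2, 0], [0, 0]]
λ₁ = -2, λ₂ = 0

The characteristic polynomial of A is det(A - λI) = (-2 - λ)(0 - λ) = 0.
The roots are λ = -2 and λ = 0, so the eigenvalues are the diagonal entries.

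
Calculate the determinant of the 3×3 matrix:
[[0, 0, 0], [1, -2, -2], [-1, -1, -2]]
0

Expansion along first row:
det = 0·det([[-2,-2],[-1,-2]]) - 0·det([[1,-2],[-1,-2]]) + 0·det([[1,-2],[-1,-1]])
    = 0·(-2·-2 - -2·-1) - 0·(1·-2 - -2·-1) + 0·(1·-1 - -2·-1)
    = 0·2 - 0·-4 + 0·-3
    = 0 + 0 + 0 = 0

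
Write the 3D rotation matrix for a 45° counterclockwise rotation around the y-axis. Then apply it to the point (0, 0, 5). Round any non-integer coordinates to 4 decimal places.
R = [[√2/2, 0, √2/2], [0, 1, 0], [-√2/2, 0, √2/2]]; R·(0, 0, 5) = (3.5355, 0.0000, 3.5355)

Rotation matrix for 45° around y-axis:
cos(45°) = √2/2, sin(45°) = √2/2
R = [[√2/2, 0, √2/2], [0, 1, 0], [-√2/2, 0, √2/2]]
Apply to (0, 0, 5): R·[0, 0, 5]ᵀ = (3.5355, 0.0000, 3.5355)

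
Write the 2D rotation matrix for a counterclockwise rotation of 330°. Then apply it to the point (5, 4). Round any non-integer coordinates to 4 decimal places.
R = [[√3/2, 1/2], [-1/2, √3/2]]; R·(5, 4) = (6.3301, 0.9641)

Rotation matrix formula: R(θ) = [[cos θ, -sin θ], [sin θ, cos θ]]
For θ = 330°:
cos(330°) = √3/2
sin(330°) = -1/2
R = [[√3/2, 1/2], [-1/2, √3/2]]
Apply to (5, 4): [√3/2·5 + (1/2)·4, -1/2·5 + √3/2·4] = (6.3301, 0.9641)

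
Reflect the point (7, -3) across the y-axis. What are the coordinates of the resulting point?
(-7, -3)

Reflection across y-axis: (7, -3) → (-7, -3)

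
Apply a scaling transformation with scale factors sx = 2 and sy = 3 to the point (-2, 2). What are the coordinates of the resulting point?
(-4, 6)

Scaling matrix:
[[2, 0], [0, 3]]
Result: (-2 × 2, 2 × 3) = (-4, 6)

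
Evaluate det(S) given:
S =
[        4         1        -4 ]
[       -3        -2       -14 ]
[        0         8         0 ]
det(S) = 544

Expand along row 0 (cofactor expansion): det(S) = a*(e*i - f*h) - b*(d*i - f*g) + c*(d*h - e*g), where the 3×3 is [[a, b, c], [d, e, f], [g, h, i]].
Minor M_00 = (-2)*(0) - (-14)*(8) = 0 + 112 = 112.
Minor M_01 = (-3)*(0) - (-14)*(0) = 0 - 0 = 0.
Minor M_02 = (-3)*(8) - (-2)*(0) = -24 - 0 = -24.
det(S) = (4)*(112) - (1)*(0) + (-4)*(-24) = 448 + 0 + 96 = 544.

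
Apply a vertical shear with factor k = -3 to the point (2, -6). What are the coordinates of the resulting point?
(2, -12)

Shear matrix for vertical shear with factor k = -3:
[[1, 0], [-3, 1]]
Result: (2, -6) → (2, -12)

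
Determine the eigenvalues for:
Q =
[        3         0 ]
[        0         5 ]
λ = 3, 5

Solve det(Q - λI) = 0. For a 2×2 matrix the characteristic equation is λ² - (trace)λ + det = 0.
trace(Q) = a + d = 3 + 5 = 8.
det(Q) = a*d - b*c = (3)*(5) - (0)*(0) = 15 - 0 = 15.
Characteristic equation: λ² - (8)λ + (15) = 0.
Discriminant = (8)² - 4*(15) = 64 - 60 = 4.
λ = (8 ± √4) / 2 = (8 ± 2) / 2 = 3, 5.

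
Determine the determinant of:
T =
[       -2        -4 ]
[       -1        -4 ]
det(T) = 4

For a 2×2 matrix [[a, b], [c, d]], det = a*d - b*c.
det(T) = (-2)*(-4) - (-4)*(-1) = 8 - 4 = 4.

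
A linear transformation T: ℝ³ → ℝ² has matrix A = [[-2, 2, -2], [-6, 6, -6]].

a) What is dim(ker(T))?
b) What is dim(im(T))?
dim(ker) = 2, dim(im) = 1

Observe that row 2 = 3 × row 1 (so the rows are linearly dependent).
Thus rank(A) = 1 (only one linearly independent row).
dim(im(T)) = rank(A) = 1.
By the rank-nullity theorem applied to T: ℝ³ → ℝ², rank(A) + nullity(A) = 3 (the domain dimension), so dim(ker(T)) = 3 - 1 = 2.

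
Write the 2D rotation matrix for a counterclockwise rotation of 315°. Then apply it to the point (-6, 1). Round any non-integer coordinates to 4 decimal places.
R = [[√2/2, √2/2], [-√2/2, √2/2]]; R·(-6, 1) = (-3.5355, 4.9497)

Rotation matrix formula: R(θ) = [[cos θ, -sin θ], [sin θ, cos θ]]
For θ = 315°:
cos(315°) = √2/2
sin(315°) = -√2/2
R = [[√2/2, √2/2], [-√2/2, √2/2]]
Apply to (-6, 1): [√2/2·-6 + (√2/2)·1, -√2/2·-6 + √2/2·1] = (-3.5355, 4.9497)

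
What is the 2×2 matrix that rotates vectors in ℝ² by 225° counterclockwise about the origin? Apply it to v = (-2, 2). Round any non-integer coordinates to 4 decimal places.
R = [[-√2/2, √2/2], [-√2/2, -√2/2]]; R·v = (2.8284, 0.0000)

A counterclockwise rotation by angle θ in ℝ² has matrix R(θ) = [[cos θ, -sin θ], [sin θ, cos θ]].
For θ = 225°: cos θ = -√2/2, sin θ = -√2/2.
R(225°) = [[-√2/2, √2/2], [-√2/2, -√2/2]].
R·v = [-√2/2·-2 + (√2/2)·2, -√2/2·-2 + -√2/2·2] = (2.8284, 0.0000).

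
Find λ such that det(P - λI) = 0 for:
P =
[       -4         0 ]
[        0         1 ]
λ = -4, 1

Solve det(P - λI) = 0. For a 2×2 matrix the characteristic equation is λ² - (trace)λ + det = 0.
trace(P) = a + d = -4 + 1 = -3.
det(P) = a*d - b*c = (-4)*(1) - (0)*(0) = -4 - 0 = -4.
Characteristic equation: λ² - (-3)λ + (-4) = 0.
Discriminant = (-3)² - 4*(-4) = 9 + 16 = 25.
λ = (-3 ± √25) / 2 = (-3 ± 5) / 2 = -4, 1.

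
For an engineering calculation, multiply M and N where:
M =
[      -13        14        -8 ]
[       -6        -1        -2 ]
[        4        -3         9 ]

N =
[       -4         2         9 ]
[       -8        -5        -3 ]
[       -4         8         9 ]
MN =
[      -28      -160      -231 ]
[       40       -23       -69 ]
[      -28        95       126 ]

Matrix multiplication: (MN)[i][j] = sum over k of M[i][k] * N[k][j].
  (MN)[0][0] = (-13)*(-4) + (14)*(-8) + (-8)*(-4) = -28
  (MN)[0][1] = (-13)*(2) + (14)*(-5) + (-8)*(8) = -160
  (MN)[0][2] = (-13)*(9) + (14)*(-3) + (-8)*(9) = -231
  (MN)[1][0] = (-6)*(-4) + (-1)*(-8) + (-2)*(-4) = 40
  (MN)[1][1] = (-6)*(2) + (-1)*(-5) + (-2)*(8) = -23
  (MN)[1][2] = (-6)*(9) + (-1)*(-3) + (-2)*(9) = -69
  (MN)[2][0] = (4)*(-4) + (-3)*(-8) + (9)*(-4) = -28
  (MN)[2][1] = (4)*(2) + (-3)*(-5) + (9)*(8) = 95
  (MN)[2][2] = (4)*(9) + (-3)*(-3) + (9)*(9) = 126
MN =
[      -28      -160      -231 ]
[       40       -23       -69 ]
[      -28        95       126 ]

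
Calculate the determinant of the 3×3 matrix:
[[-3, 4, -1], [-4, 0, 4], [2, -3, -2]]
-48

Expansion along first row:
det = -3·det([[0,4],[-3,-2]]) - 4·det([[-4,4],[2,-2]]) + -1·det([[-4,0],[2,-3]])
    = -3·(0·-2 - 4·-3) - 4·(-4·-2 - 4·2) + -1·(-4·-3 - 0·2)
    = -3·12 - 4·0 + -1·12
    = -36 + 0 + -12 = -48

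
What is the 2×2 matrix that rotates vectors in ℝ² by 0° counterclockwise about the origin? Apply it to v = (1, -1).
R = [[1, 0], [0, 1]]; R·v = (1, -1)

A counterclockwise rotation by angle θ in ℝ² has matrix R(θ) = [[cos θ, -sin θ], [sin θ, cos θ]].
For θ = 0°: cos θ = 1, sin θ = 0.
R(0°) = [[1, 0], [0, 1]].
R·v = [1·1 + (0)·-1, 0·1 + 1·-1] = (1, -1).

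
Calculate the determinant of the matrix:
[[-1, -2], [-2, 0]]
-4

For a 2×2 matrix [[a, b], [c, d]], det = ad - bc
det = (-1)(0) - (-2)(-2) = 0 - 4 = -4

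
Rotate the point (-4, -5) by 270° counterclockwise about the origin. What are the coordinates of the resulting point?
(-5, 4)

Rotation matrix R(θ) = [[cos θ, -sin θ], [sin θ, cos θ]]; for θ = 270°:
R = [[0, 1], [-1, 0]]
Result: R × [-4, -5]ᵀ = [0·-4 + (1)·-5, -1·-4 + (0)·-5]ᵀ = (-5, 4)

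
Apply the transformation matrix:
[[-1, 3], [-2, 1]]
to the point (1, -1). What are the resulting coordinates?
(-4, -3)

Matrix multiplication:
[[-1, 3], [-2, 1]] × [1, -1]ᵀ
= [-1×1 + 3×-1, -2×1 + 1×-1]ᵀ
= [-4.0000, -3.0000]ᵀ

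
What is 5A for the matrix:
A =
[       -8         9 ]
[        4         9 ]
5A =
[      -40        45 ]
[       20        45 ]

Scalar multiplication is elementwise: (5A)[i][j] = 5 * A[i][j].
  (5A)[0][0] = 5 * (-8) = -40
  (5A)[0][1] = 5 * (9) = 45
  (5A)[1][0] = 5 * (4) = 20
  (5A)[1][1] = 5 * (9) = 45
5A =
[      -40        45 ]
[       20        45 ]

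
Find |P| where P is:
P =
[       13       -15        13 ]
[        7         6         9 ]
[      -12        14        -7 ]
det(P) = 911

Expand along row 0 (cofactor expansion): det(P) = a*(e*i - f*h) - b*(d*i - f*g) + c*(d*h - e*g), where the 3×3 is [[a, b, c], [d, e, f], [g, h, i]].
Minor M_00 = (6)*(-7) - (9)*(14) = -42 - 126 = -168.
Minor M_01 = (7)*(-7) - (9)*(-12) = -49 + 108 = 59.
Minor M_02 = (7)*(14) - (6)*(-12) = 98 + 72 = 170.
det(P) = (13)*(-168) - (-15)*(59) + (13)*(170) = -2184 + 885 + 2210 = 911.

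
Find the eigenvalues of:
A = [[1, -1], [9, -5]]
λ = -2, -2

Solve det(A - λI) = 0. For a 2×2 matrix this is λ² - (trace)λ + det = 0.
trace(A) = 1 - 5 = -4.
det(A) = (1)*(-5) - (-1)*(9) = -5 + 9 = 4.
Characteristic equation: λ² - (-4)λ + (4) = 0.
Discriminant: (-4)² - 4*(4) = 16 - 16 = 0.
Roots: λ = (-4 ± √0) / 2 = -2, -2.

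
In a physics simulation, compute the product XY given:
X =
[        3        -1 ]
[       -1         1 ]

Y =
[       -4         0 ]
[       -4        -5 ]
XY =
[       -8         5 ]
[        0        -5 ]

Matrix multiplication: (XY)[i][j] = sum over k of X[i][k] * Y[k][j].
  (XY)[0][0] = (3)*(-4) + (-1)*(-4) = -8
  (XY)[0][1] = (3)*(0) + (-1)*(-5) = 5
  (XY)[1][0] = (-1)*(-4) + (1)*(-4) = 0
  (XY)[1][1] = (-1)*(0) + (1)*(-5) = -5
XY =
[       -8         5 ]
[        0        -5 ]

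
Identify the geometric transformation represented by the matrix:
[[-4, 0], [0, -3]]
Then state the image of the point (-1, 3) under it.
non-uniform scaling by (-4, -3); image of (-1, 3) is (4, -9)

This is diagonal with distinct entries, so it scales the x-axis by -4 and the y-axis by -3.
The matrix [[-4, 0], [0, -3]] represents: non-uniform scaling by (-4, -3).
Applying it to (-1, 3): [-4·-1 + 0·3, 0·-1 + -3·3] = (4, -9).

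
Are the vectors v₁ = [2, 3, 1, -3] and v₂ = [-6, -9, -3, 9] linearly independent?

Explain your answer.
No, linearly dependent (v₂ = -3·v₁)

Check whether there is a scalar k with v₂ = k·v₁.
Comparing components, k = -3 satisfies -3·[2, 3, 1, -3] = [-6, -9, -3, 9].
Since v₂ is a scalar multiple of v₁, the two vectors are linearly dependent.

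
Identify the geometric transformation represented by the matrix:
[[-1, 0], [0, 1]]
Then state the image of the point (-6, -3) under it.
reflection across the y-axis; image of (-6, -3) is (6, -3)

This is a symmetric orthogonal matrix with determinant -1, which characterizes a reflection in ℝ².
The matrix [[-1, 0], [0, 1]] represents: reflection across the y-axis.
Applying it to (-6, -3): [-1·-6 + 0·-3, 0·-6 + 1·-3] = (6, -3).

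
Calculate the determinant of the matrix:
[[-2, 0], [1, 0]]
0

For a 2×2 matrix [[a, b], [c, d]], det = ad - bc
det = (-2)(0) - (0)(1) = 0 - 0 = 0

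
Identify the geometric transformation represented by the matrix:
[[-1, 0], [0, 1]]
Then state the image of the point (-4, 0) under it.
reflection across the y-axis; image of (-4, 0) is (4, 0)

This is a symmetric orthogonal matrix with determinant -1, which characterizes a reflection in ℝ².
The matrix [[-1, 0], [0, 1]] represents: reflection across the y-axis.
Applying it to (-4, 0): [-1·-4 + 0·0, 0·-4 + 1·0] = (4, 0).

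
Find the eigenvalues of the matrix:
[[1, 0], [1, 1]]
λ = 1 and λ = 1

Characteristic equation: det(A - λI) = 0
λ² - (trace)λ + (det) = 0
λ² - (2)λ + (1) = 0
λ² - 2λ + 1 = 0
Solving: λ = 1, 1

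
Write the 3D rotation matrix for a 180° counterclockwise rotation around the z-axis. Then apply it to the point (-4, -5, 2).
R = [[-1, 0, 0], [0, -1, 0], [0, 0, 1]]; R·(-4, -5, 2) = (4, 5, 2)

Rotation matrix for 180° around z-axis:
cos(180°) = -1, sin(180°) = 0
R = [[-1, 0, 0], [0, -1, 0], [0, 0, 1]]
Apply to (-4, -5, 2): R·[-4, -5, 2]ᵀ = (4, 5, 2)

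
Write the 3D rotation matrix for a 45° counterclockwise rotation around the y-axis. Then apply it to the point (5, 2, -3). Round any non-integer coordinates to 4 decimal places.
R = [[√2/2, 0, √2/2], [0, 1, 0], [-√2/2, 0, √2/2]]; R·(5, 2, -3) = (1.4142, 2.0000, -5.6569)

Rotation matrix for 45° around y-axis:
cos(45°) = √2/2, sin(45°) = √2/2
R = [[√2/2, 0, √2/2], [0, 1, 0], [-√2/2, 0, √2/2]]
Apply to (5, 2, -3): R·[5, 2, -3]ᵀ = (1.4142, 2.0000, -5.6569)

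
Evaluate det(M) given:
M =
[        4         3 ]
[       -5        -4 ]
det(M) = -1

For a 2×2 matrix [[a, b], [c, d]], det = a*d - b*c.
det(M) = (4)*(-4) - (3)*(-5) = -16 + 15 = -1.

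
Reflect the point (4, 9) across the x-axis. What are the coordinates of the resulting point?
(4, -9)

Reflection across x-axis: (4, 9) → (4, -9)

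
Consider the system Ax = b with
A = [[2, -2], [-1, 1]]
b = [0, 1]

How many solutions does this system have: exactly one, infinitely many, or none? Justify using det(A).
No solution

det(A) = (2)*(1) - (-2)*(-1) = 0, so A is singular.
The column space of A is span(column 1) = span([2, -1]).
b = [0, 1] is not a scalar multiple of column 1, so b ∉ column space and the system is inconsistent — no solution.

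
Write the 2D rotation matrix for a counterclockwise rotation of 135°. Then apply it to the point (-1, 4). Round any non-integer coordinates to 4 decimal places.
R = [[-√2/2, -√2/2], [√2/2, -√2/2]]; R·(-1, 4) = (-2.1213, -3.5355)

Rotation matrix formula: R(θ) = [[cos θ, -sin θ], [sin θ, cos θ]]
For θ = 135°:
cos(135°) = -√2/2
sin(135°) = √2/2
R = [[-√2/2, -√2/2], [√2/2, -√2/2]]
Apply to (-1, 4): [-√2/2·-1 + (-√2/2)·4, √2/2·-1 + -√2/2·4] = (-2.1213, -3.5355)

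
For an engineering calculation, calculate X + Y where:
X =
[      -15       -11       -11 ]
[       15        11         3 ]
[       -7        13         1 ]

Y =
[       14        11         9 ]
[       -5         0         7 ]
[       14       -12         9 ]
X + Y =
[       -1         0        -2 ]
[       10        11        10 ]
[        7         1        10 ]

Matrix addition is elementwise: (X+Y)[i][j] = X[i][j] + Y[i][j].
  (X+Y)[0][0] = (-15) + (14) = -1
  (X+Y)[0][1] = (-11) + (11) = 0
  (X+Y)[0][2] = (-11) + (9) = -2
  (X+Y)[1][0] = (15) + (-5) = 10
  (X+Y)[1][1] = (11) + (0) = 11
  (X+Y)[1][2] = (3) + (7) = 10
  (X+Y)[2][0] = (-7) + (14) = 7
  (X+Y)[2][1] = (13) + (-12) = 1
  (X+Y)[2][2] = (1) + (9) = 10
X + Y =
[       -1         0        -2 ]
[       10        11        10 ]
[        7         1        10 ]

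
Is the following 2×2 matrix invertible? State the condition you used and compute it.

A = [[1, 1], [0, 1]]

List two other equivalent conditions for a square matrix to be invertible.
Yes, invertible; det(A) = 1 ≠ 0. Equivalent conditions: rank(A) = 2; Ax = 0 has only the trivial solution; 0 is not an eigenvalue; the columns of A are linearly independent.

To check invertibility, compute det(A).
The given matrix is triangular, so det(A) equals the product of its diagonal entries = 1 ≠ 0.
Since det(A) ≠ 0, A is invertible.
Equivalent conditions for a square matrix A to be invertible:
- rank(A) = 2 (full rank).
- The homogeneous system Ax = 0 has only the trivial solution x = 0.
- 0 is not an eigenvalue of A.
- The columns (equivalently rows) of A are linearly independent.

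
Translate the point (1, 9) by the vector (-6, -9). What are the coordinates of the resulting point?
(-5, 0)

Translation by (-6, -9):
x' = 1 + -6 = -5
y' = 9 + -9 = 0
Homogeneous matrix: [[1, 0, -6], [0, 1, -9], [0, 0, 1]]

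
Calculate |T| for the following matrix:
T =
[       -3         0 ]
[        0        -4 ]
det(T) = 12

For a 2×2 matrix [[a, b], [c, d]], det = a*d - b*c.
det(T) = (-3)*(-4) - (0)*(0) = 12 - 0 = 12.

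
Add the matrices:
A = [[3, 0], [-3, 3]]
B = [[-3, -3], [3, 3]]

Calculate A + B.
[[0, -3], [0, 6]]

Add corresponding elements:
(3)+(-3)=0
(0)+(-3)=-3
(-3)+(3)=0
(3)+(3)=6
A + B = [[0, -3], [0, 6]]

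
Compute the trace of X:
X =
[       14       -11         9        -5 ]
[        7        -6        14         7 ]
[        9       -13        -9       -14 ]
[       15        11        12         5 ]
tr(X) = 14 - 6 - 9 + 5 = 4

The trace of a square matrix is the sum of its diagonal entries.
Diagonal entries of X: X[0][0] = 14, X[1][1] = -6, X[2][2] = -9, X[3][3] = 5.
tr(X) = 14 - 6 - 9 + 5 = 4.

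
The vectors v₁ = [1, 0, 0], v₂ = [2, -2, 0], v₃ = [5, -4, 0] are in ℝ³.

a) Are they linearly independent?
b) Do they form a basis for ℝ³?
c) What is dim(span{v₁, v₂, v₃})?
Not independent, not a basis, dim(span) = 2

Check whether v₃ can be written as a linear combination of v₁ and v₂.
v₃ = (1)·v₁ + (2)·v₂ = [5, -4, 0], so the three vectors are linearly dependent.
Thus they do not form a basis for ℝ³, and dim(span{v₁, v₂, v₃}) = 2 (spanned by v₁ and v₂).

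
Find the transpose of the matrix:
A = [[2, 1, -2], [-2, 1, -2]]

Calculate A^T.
[[2, -2], [1, 1], [-2, -2]]

The transpose sends entry (i,j) to (j,i); rows become columns.
Row 0 of A: [2, 1, -2] -> column 0 of A^T.
Row 1 of A: [-2, 1, -2] -> column 1 of A^T.
A^T = [[2, -2], [1, 1], [-2, -2]]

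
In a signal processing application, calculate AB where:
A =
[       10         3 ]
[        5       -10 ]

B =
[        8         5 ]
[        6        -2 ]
AB =
[       98        44 ]
[      -20        45 ]

Matrix multiplication: (AB)[i][j] = sum over k of A[i][k] * B[k][j].
  (AB)[0][0] = (10)*(8) + (3)*(6) = 98
  (AB)[0][1] = (10)*(5) + (3)*(-2) = 44
  (AB)[1][0] = (5)*(8) + (-10)*(6) = -20
  (AB)[1][1] = (5)*(5) + (-10)*(-2) = 45
AB =
[       98        44 ]
[      -20        45 ]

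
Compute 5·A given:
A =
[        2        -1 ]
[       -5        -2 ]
5A =
[       10        -5 ]
[      -25       -10 ]

Scalar multiplication is elementwise: (5A)[i][j] = 5 * A[i][j].
  (5A)[0][0] = 5 * (2) = 10
  (5A)[0][1] = 5 * (-1) = -5
  (5A)[1][0] = 5 * (-5) = -25
  (5A)[1][1] = 5 * (-2) = -10
5A =
[       10        -5 ]
[      -25       -10 ]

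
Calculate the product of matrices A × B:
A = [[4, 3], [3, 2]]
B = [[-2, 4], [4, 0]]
[[4, 16], [2, 12]]

Matrix multiplication:
C[0][0] = 4×-2 + 3×4 = 4
C[0][1] = 4×4 + 3×0 = 16
C[1][0] = 3×-2 + 2×4 = 2
C[1][1] = 3×4 + 2×0 = 12
Result: [[4, 16], [2, 12]]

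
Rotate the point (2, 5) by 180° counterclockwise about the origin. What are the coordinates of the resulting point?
(-2, -5)

Rotation matrix R(θ) = [[cos θ, -sin θ], [sin θ, cos θ]]; for θ = 180°:
R = [[-1, 0], [0, -1]]
Result: R × [2, 5]ᵀ = [-1·2 + (0)·5, 0·2 + (-1)·5]ᵀ = (-2, -5)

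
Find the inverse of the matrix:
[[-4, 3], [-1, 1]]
[[-1, 3], [-1, 4]]

For [[a,b],[c,d]], inverse = (1/det)·[[d,-b],[-c,a]]
det = -4·1 - 3·-1 = -1
Inverse = (1/-1)·[[1, -3], [1, -4]]
        = [[-1, 3], [-1, 4]]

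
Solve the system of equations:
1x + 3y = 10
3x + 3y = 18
x = 4, y = 2

Use elimination (row reduction):
Equation 1: 1x + 3y = 10.
Equation 2: 3x + 3y = 18.
Multiply Eq1 by 3 and Eq2 by 1: 3x + 9y = 30;  3x + 3y = 18.
Subtract: (-6)y = -12, so y = 2.
Back-substitute into Eq1: 1x + 3*(2) = 10, so x = 4.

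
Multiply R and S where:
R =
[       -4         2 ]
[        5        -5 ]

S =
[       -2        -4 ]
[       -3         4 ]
RS =
[        2        24 ]
[        5       -40 ]

Matrix multiplication: (RS)[i][j] = sum over k of R[i][k] * S[k][j].
  (RS)[0][0] = (-4)*(-2) + (2)*(-3) = 2
  (RS)[0][1] = (-4)*(-4) + (2)*(4) = 24
  (RS)[1][0] = (5)*(-2) + (-5)*(-3) = 5
  (RS)[1][1] = (5)*(-4) + (-5)*(4) = -40
RS =
[        2        24 ]
[        5       -40 ]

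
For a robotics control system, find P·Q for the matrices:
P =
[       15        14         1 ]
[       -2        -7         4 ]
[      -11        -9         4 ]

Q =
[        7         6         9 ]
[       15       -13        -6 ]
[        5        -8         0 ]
PQ =
[      320      -100        51 ]
[      -99        47        24 ]
[     -192        19       -45 ]

Matrix multiplication: (PQ)[i][j] = sum over k of P[i][k] * Q[k][j].
  (PQ)[0][0] = (15)*(7) + (14)*(15) + (1)*(5) = 320
  (PQ)[0][1] = (15)*(6) + (14)*(-13) + (1)*(-8) = -100
  (PQ)[0][2] = (15)*(9) + (14)*(-6) + (1)*(0) = 51
  (PQ)[1][0] = (-2)*(7) + (-7)*(15) + (4)*(5) = -99
  (PQ)[1][1] = (-2)*(6) + (-7)*(-13) + (4)*(-8) = 47
  (PQ)[1][2] = (-2)*(9) + (-7)*(-6) + (4)*(0) = 24
  (PQ)[2][0] = (-11)*(7) + (-9)*(15) + (4)*(5) = -192
  (PQ)[2][1] = (-11)*(6) + (-9)*(-13) + (4)*(-8) = 19
  (PQ)[2][2] = (-11)*(9) + (-9)*(-6) + (4)*(0) = -45
PQ =
[      320      -100        51 ]
[      -99        47        24 ]
[     -192        19       -45 ]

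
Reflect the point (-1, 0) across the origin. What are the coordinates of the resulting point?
(1, 0)

Reflection across origin: (-1, 0) → (1, 0)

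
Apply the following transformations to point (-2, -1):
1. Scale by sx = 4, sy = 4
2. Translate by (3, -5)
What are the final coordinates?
(-5, -9)

Step 1: Scale (-2, -1) by (sx, sy) = (4, 4) → (-8, -4)
Step 2: Translate by (3, -5) → (-5, -9)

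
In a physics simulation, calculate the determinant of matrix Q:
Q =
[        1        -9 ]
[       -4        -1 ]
det(Q) = -37

For a 2×2 matrix [[a, b], [c, d]], det = a*d - b*c.
det(Q) = (1)*(-1) - (-9)*(-4) = -1 - 36 = -37.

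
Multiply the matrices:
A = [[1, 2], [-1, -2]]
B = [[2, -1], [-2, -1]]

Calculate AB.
[[-2, -3], [2, 3]]

Each entry (i,j) of AB = sum over k of A[i][k]*B[k][j].
(AB)[0][0] = (1)*(2) + (2)*(-2) = -2
(AB)[0][1] = (1)*(-1) + (2)*(-1) = -3
(AB)[1][0] = (-1)*(2) + (-2)*(-2) = 2
(AB)[1][1] = (-1)*(-1) + (-2)*(-1) = 3
AB = [[-2, -3], [2, 3]]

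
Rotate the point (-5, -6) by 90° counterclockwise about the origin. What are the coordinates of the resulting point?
(6, -5)

Rotation matrix R(θ) = [[cos θ, -sin θ], [sin θ, cos θ]]; for θ = 90°:
R = [[0, -1], [1, 0]]
Result: R × [-5, -6]ᵀ = [0·-5 + (-1)·-6, 1·-5 + (0)·-6]ᵀ = (6, -5)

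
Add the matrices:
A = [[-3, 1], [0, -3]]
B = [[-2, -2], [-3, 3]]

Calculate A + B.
[[-5, -1], [-3, 0]]

Add corresponding elements:
(-3)+(-2)=-5
(1)+(-2)=-1
(0)+(-3)=-3
(-3)+(3)=0
A + B = [[-5, -1], [-3, 0]]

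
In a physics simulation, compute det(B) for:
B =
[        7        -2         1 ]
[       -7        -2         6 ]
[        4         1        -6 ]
det(B) = 79

Expand along row 0 (cofactor expansion): det(B) = a*(e*i - f*h) - b*(d*i - f*g) + c*(d*h - e*g), where the 3×3 is [[a, b, c], [d, e, f], [g, h, i]].
Minor M_00 = (-2)*(-6) - (6)*(1) = 12 - 6 = 6.
Minor M_01 = (-7)*(-6) - (6)*(4) = 42 - 24 = 18.
Minor M_02 = (-7)*(1) - (-2)*(4) = -7 + 8 = 1.
det(B) = (7)*(6) - (-2)*(18) + (1)*(1) = 42 + 36 + 1 = 79.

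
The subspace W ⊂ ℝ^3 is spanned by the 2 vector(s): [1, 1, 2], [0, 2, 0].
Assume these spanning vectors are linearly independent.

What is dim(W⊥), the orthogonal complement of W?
dim(W⊥) = 1

For any subspace W of ℝ^n, dim(W) + dim(W⊥) = n (the whole-space dimension).
Here the given 2 vectors are linearly independent, so dim(W) = 2.
Thus dim(W⊥) = n - dim(W) = 3 - 2 = 1.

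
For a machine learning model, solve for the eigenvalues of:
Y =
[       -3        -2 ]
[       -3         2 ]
λ = -4, 3

Solve det(Y - λI) = 0. For a 2×2 matrix the characteristic equation is λ² - (trace)λ + det = 0.
trace(Y) = a + d = -3 + 2 = -1.
det(Y) = a*d - b*c = (-3)*(2) - (-2)*(-3) = -6 - 6 = -12.
Characteristic equation: λ² - (-1)λ + (-12) = 0.
Discriminant = (-1)² - 4*(-12) = 1 + 48 = 49.
λ = (-1 ± √49) / 2 = (-1 ± 7) / 2 = -4, 3.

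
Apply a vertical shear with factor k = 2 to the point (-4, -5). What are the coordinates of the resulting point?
(-4, -13)

Shear matrix for vertical shear with factor k = 2:
[[1, 0], [2, 1]]
Result: (-4, -5) → (-4, -13)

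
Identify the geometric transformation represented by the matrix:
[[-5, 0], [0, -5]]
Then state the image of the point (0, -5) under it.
uniform scaling by factor -5; image of (0, -5) is (0, 25)

This is a diagonal matrix with equal entries -5, so it scales both axes by the same factor -5.
The matrix [[-5, 0], [0, -5]] represents: uniform scaling by factor -5.
Applying it to (0, -5): [-5·0 + 0·-5, 0·0 + -5·-5] = (0, 25).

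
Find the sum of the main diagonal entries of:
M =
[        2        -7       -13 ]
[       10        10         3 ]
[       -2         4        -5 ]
tr(M) = 2 + 10 - 5 = 7

The trace of a square matrix is the sum of its diagonal entries.
Diagonal entries of M: M[0][0] = 2, M[1][1] = 10, M[2][2] = -5.
tr(M) = 2 + 10 - 5 = 7.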